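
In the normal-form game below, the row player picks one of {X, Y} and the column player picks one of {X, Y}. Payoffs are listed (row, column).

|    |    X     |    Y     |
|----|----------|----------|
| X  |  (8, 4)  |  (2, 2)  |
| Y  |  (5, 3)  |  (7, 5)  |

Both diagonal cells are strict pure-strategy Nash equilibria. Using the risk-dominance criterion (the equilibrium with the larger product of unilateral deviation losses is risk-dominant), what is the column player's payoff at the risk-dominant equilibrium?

5

At both X: the row player loses 8 − 5 = 3 by deviating; the column player loses 4 − 2 = 2. Product = 3·2 = 6.
At both Y: the row player loses 7 − 2 = 5 by deviating; the column player loses 5 − 3 = 2. Product = 5·2 = 10.
10 > 6, so both Y is risk-dominant. The column player's payoff there is 5.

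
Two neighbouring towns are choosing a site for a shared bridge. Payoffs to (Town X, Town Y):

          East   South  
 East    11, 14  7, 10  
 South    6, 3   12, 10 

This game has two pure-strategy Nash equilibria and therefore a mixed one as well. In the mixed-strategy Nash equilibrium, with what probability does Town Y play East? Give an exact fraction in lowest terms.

Town Y's mix q on East must make Town X indifferent between East and South.
Town X's payoff from East: 11q + 7(1−q). From South: 6q + 12(1−q).
Set equal: 5q = 5(1−q) → q = 5/10 = 1/2.

1/2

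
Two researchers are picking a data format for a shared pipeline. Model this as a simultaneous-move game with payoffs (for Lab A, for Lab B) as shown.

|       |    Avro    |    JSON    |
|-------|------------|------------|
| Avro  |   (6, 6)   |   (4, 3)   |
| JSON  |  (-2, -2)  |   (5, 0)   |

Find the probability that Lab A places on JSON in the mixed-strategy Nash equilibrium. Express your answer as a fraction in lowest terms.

3/5

Lab A's mix p on Avro must make Lab B indifferent between Avro and JSON.
Lab B's payoff from Avro: 6p + (-2)(1−p). From JSON: 3p + 0(1−p).
Set equal: 3p = 2(1−p) → p = 2/5.
Probability on JSON is 1 − 2/5 = 3/5.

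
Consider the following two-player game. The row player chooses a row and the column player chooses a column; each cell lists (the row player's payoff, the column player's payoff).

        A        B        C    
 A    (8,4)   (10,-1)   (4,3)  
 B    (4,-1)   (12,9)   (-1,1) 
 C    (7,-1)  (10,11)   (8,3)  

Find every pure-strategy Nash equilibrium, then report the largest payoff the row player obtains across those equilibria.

12

Both A is a pure NE (the row player: 8 ≥ 7; the column player: 4 ≥ 3). The row player gets 8.
Both B is a pure NE (the row player: 12 ≥ 10; the column player: 9 ≥ 1). The row player gets 12.
Every other cell has a profitable deviation for at least one player. Highest of {8, 12} is 12.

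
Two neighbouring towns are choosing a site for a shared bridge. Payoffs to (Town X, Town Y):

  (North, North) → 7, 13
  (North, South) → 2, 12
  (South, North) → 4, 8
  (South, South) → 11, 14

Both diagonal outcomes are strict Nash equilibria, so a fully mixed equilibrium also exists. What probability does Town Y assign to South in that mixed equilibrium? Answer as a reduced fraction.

1/4

Town Y's mix q on North must make Town X indifferent between North and South.
Town X's payoff from North: 7q + 2(1−q). From South: 4q + 11(1−q).
Set equal: 3q = 9(1−q) → q = 9/12 = 3/4.
Probability on South is 1 − 3/4 = 1/4.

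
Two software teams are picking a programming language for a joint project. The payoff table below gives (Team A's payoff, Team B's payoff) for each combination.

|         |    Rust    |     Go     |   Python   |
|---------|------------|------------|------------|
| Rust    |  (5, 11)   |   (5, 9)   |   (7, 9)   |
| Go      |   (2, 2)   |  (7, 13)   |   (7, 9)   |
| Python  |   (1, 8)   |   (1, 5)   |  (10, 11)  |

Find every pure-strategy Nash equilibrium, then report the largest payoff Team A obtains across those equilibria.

10

Both Rust is a pure NE (Team A: 5 ≥ 2; Team B: 11 ≥ 9). Team A gets 5.
Both Go is a pure NE (Team A: 7 ≥ 5; Team B: 13 ≥ 9). Team A gets 7.
Both Python is a pure NE (Team A: 10 ≥ 7; Team B: 11 ≥ 8). Team A gets 10.
Every other cell has a profitable deviation for at least one player. Highest of {5, 7, 10} is 10.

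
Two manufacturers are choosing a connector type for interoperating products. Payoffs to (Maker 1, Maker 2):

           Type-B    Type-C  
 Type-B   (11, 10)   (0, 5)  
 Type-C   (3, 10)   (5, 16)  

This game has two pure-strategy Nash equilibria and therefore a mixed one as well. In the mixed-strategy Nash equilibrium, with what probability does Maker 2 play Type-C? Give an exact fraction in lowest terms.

Maker 2's mix q on Type-B must make Maker 1 indifferent between Type-B and Type-C.
Maker 1's payoff from Type-B: 11q + 0(1−q). From Type-C: 3q + 5(1−q).
Set equal: 8q = 5(1−q) → q = 5/13.
Probability on Type-C is 1 − 5/13 = 8/13.

8/13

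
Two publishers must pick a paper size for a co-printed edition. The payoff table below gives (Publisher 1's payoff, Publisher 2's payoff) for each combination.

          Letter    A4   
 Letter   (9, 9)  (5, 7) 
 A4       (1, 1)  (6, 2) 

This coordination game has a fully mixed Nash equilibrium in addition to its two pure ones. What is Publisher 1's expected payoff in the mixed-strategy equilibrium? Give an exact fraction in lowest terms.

49/9

Publisher 2 mixes with probability q on Letter, chosen so Publisher 1 is indifferent: 9q + 5(1−q) = 1q + 6(1−q) gives q = 1/9.
Publisher 1's expected payoff (from either row, since indifferent) is 9·1/9 + 5·8/9 = 49/9.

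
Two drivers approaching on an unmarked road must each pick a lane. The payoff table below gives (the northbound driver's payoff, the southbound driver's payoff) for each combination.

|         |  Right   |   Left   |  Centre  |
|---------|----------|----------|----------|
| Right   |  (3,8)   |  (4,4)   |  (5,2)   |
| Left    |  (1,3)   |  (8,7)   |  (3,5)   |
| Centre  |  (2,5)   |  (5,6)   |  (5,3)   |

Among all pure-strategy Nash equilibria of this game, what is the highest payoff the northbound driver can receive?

8

Both Right is a pure NE (the northbound driver: 3 ≥ 2; the southbound driver: 8 ≥ 4). The northbound driver gets 3.
Both Left is a pure NE (the northbound driver: 8 ≥ 5; the southbound driver: 7 ≥ 5). The northbound driver gets 8.
Every other cell has a profitable deviation for at least one player. Highest of {3, 8} is 8.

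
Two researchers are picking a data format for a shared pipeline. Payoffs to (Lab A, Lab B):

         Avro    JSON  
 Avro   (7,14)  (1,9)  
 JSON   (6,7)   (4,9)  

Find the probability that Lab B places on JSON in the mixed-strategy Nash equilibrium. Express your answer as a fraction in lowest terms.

1/4

Lab B's mix q on Avro must make Lab A indifferent between Avro and JSON.
Lab A's payoff from Avro: 7q + 1(1−q). From JSON: 6q + 4(1−q).
Set equal: 1q = 3(1−q) → q = 3/4.
Probability on JSON is 1 − 3/4 = 1/4.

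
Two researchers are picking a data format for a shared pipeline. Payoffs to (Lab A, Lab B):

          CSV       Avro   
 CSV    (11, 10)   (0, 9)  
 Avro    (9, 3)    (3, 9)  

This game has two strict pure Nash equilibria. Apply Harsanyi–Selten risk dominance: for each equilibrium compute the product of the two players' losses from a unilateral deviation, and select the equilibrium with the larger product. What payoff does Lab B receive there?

9

At both CSV: Lab A loses 11 − 9 = 2 by deviating; Lab B loses 10 − 9 = 1. Product = 2·1 = 2.
At both Avro: Lab A loses 3 − 0 = 3 by deviating; Lab B loses 9 − 3 = 6. Product = 3·6 = 18.
18 > 2, so both Avro is risk-dominant. Lab B's payoff there is 9.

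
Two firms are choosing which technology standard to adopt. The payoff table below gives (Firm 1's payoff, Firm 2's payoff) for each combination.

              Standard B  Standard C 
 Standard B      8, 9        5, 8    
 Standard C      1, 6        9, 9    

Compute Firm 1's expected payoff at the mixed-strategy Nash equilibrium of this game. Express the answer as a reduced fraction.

67/11

Firm 2 mixes with probability q on Standard B, chosen so Firm 1 is indifferent: 8q + 5(1−q) = 1q + 9(1−q) gives q = 4/11.
Firm 1's expected payoff (from either row, since indifferent) is 8·4/11 + 5·7/11 = 67/11.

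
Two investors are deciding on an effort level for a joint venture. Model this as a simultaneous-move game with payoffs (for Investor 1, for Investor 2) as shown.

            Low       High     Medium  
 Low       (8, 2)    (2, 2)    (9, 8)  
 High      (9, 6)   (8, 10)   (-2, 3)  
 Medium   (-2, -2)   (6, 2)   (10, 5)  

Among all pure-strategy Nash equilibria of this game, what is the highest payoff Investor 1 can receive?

10

Both High is a pure NE (Investor 1: 8 ≥ 6; Investor 2: 10 ≥ 6). Investor 1 gets 8.
Both Medium is a pure NE (Investor 1: 10 ≥ 9; Investor 2: 5 ≥ 2). Investor 1 gets 10.
Every other cell has a profitable deviation for at least one player. Highest of {8, 10} is 10.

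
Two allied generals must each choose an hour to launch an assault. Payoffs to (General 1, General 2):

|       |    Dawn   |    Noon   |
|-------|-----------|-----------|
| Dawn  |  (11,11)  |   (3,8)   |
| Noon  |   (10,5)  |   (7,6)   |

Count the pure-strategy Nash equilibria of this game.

2

Both Dawn: General 1 gets 11 (best alternative 10); General 2 gets 11 (best alternative 8). Neither deviates — NE.
Both Noon: General 1 gets 7 (best alternative 3); General 2 gets 6 (best alternative 5). Neither deviates — NE.
(Noon, Dawn) is not a NE: General 1 would switch to Dawn (11 > 10).
No other cell survives both best-response checks, so there are 2 pure NE.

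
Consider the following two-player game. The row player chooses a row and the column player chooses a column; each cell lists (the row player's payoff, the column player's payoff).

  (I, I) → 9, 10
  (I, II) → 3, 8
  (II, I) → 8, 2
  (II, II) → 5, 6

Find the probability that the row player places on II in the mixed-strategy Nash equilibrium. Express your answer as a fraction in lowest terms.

1/3

The row player's mix p on I must make the column player indifferent between I and II.
The column player's payoff from I: 10p + 2(1−p). From II: 8p + 6(1−p).
Set equal: 2p = 4(1−p) → p = 4/6 = 2/3.
Probability on II is 1 − 2/3 = 1/3.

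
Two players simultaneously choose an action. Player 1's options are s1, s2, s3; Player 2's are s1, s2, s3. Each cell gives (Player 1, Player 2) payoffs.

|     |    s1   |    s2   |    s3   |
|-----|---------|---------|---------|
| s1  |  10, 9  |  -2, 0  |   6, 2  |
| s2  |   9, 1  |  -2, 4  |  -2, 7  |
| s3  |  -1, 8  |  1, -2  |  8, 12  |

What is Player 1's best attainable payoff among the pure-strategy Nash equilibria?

Both s1 is a pure NE (Player 1: 10 ≥ 9; Player 2: 9 ≥ 2). Player 1 gets 10.
Both s3 is a pure NE (Player 1: 8 ≥ 6; Player 2: 12 ≥ 8). Player 1 gets 8.
Every other cell has a profitable deviation for at least one player. Highest of {10, 8} is 10.

10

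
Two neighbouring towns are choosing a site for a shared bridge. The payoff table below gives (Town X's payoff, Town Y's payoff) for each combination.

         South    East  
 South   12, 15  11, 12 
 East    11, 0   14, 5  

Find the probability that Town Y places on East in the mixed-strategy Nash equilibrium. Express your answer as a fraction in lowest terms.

Town Y's mix q on South must make Town X indifferent between South and East.
Town X's payoff from South: 12q + 11(1−q). From East: 11q + 14(1−q).
Set equal: 1q = 3(1−q) → q = 3/4.
Probability on East is 1 − 3/4 = 1/4.

1/4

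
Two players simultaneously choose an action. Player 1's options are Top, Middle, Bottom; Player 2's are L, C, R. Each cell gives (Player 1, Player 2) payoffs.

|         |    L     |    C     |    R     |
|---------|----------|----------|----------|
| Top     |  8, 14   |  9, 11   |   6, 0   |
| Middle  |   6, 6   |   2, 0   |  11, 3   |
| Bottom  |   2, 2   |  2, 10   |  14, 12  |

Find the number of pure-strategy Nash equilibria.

2

(Top, L): Player 1 gets 8 (best alternative 6); Player 2 gets 14 (best alternative 11). Neither deviates — NE.
(Bottom, R): Player 1 gets 14 (best alternative 11); Player 2 gets 12 (best alternative 10). Neither deviates — NE.
(Middle, C) is not a NE: Player 1 would switch to Top (9 > 2).
No other cell survives both best-response checks, so there are 2 pure NE.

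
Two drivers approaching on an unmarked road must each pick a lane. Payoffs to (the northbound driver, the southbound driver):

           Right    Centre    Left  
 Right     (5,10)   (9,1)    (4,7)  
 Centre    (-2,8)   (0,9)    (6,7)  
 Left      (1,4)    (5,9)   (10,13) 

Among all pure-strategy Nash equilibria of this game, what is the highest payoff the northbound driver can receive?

Both Right is a pure NE (the northbound driver: 5 ≥ 1; the southbound driver: 10 ≥ 7). The northbound driver gets 5.
Both Left is a pure NE (the northbound driver: 10 ≥ 6; the southbound driver: 13 ≥ 9). The northbound driver gets 10.
Every other cell has a profitable deviation for at least one player. Highest of {5, 10} is 10.

10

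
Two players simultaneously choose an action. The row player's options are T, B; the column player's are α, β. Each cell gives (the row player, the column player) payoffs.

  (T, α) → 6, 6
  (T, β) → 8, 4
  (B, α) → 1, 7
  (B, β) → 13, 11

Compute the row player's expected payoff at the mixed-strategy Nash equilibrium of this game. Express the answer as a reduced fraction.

The column player mixes with probability q on α, chosen so the row player is indifferent: 6q + 8(1−q) = 1q + 13(1−q) gives q = 1/2.
The row player's expected payoff (from either row, since indifferent) is 6·1/2 + 8·1/2 = 7.

7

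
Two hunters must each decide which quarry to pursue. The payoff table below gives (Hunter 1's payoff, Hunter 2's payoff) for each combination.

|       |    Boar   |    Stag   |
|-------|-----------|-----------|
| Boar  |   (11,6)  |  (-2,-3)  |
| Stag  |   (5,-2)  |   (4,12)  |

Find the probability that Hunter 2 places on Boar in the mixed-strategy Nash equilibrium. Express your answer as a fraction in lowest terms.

Hunter 2's mix q on Boar must make Hunter 1 indifferent between Boar and Stag.
Hunter 1's payoff from Boar: 11q + (-2)(1−q). From Stag: 5q + 4(1−q).
Set equal: 6q = 6(1−q) → q = 6/12 = 1/2.

1/2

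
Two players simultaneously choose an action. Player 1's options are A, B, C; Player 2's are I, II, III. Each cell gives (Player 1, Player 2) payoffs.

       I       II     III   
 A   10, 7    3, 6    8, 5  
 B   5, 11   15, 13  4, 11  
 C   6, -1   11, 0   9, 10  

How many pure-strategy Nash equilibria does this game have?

(A, I): Player 1 gets 10 (best alternative 6); Player 2 gets 7 (best alternative 6). Neither deviates — NE.
(B, II): Player 1 gets 15 (best alternative 11); Player 2 gets 13 (best alternative 11). Neither deviates — NE.
(C, III): Player 1 gets 9 (best alternative 8); Player 2 gets 10 (best alternative 0). Neither deviates — NE.
(A, III) is not a NE: Player 1 would switch to C (9 > 8).
No other cell survives both best-response checks, so there are 3 pure NE.

3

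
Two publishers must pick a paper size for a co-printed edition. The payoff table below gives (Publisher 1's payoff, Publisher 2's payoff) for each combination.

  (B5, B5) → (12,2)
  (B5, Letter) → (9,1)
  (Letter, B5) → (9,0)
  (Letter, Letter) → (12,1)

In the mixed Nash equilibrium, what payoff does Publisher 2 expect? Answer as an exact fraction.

Publisher 1 mixes with probability p on B5, chosen so Publisher 2 is indifferent: 2p + 0(1−p) = 1p + 1(1−p) gives p = 1/2.
Publisher 2's expected payoff is 2·1/2 + 0·1/2 = 1.

1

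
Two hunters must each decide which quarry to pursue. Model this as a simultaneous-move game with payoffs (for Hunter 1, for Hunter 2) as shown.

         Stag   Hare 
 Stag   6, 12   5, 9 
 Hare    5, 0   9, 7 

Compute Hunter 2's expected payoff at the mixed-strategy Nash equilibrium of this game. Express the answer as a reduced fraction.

Hunter 1 mixes with probability p on Stag, chosen so Hunter 2 is indifferent: 12p + 0(1−p) = 9p + 7(1−p) gives p = 7/10.
Hunter 2's expected payoff is 12·7/10 + 0·3/10 = 42/5.

42/5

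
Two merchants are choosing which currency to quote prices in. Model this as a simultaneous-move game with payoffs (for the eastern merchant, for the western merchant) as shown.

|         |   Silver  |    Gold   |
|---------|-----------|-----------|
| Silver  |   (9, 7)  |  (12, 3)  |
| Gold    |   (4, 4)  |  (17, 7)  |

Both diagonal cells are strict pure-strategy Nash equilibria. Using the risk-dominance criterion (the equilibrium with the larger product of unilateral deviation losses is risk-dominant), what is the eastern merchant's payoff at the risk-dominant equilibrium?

At both Silver: the eastern merchant loses 9 − 4 = 5 by deviating; the western merchant loses 7 − 3 = 4. Product = 5·4 = 20.
At both Gold: the eastern merchant loses 17 − 12 = 5 by deviating; the western merchant loses 7 − 4 = 3. Product = 5·3 = 15.
20 > 15, so both Silver is risk-dominant. The eastern merchant's payoff there is 9.

9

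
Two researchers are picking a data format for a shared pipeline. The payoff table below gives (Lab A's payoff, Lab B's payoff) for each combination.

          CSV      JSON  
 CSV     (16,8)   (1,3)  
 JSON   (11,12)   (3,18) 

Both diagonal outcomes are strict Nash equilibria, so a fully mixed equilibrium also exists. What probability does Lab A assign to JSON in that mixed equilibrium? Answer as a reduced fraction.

Lab A's mix p on CSV must make Lab B indifferent between CSV and JSON.
Lab B's payoff from CSV: 8p + 12(1−p). From JSON: 3p + 18(1−p).
Set equal: 5p = 6(1−p) → p = 6/11.
Probability on JSON is 1 − 6/11 = 5/11.

5/11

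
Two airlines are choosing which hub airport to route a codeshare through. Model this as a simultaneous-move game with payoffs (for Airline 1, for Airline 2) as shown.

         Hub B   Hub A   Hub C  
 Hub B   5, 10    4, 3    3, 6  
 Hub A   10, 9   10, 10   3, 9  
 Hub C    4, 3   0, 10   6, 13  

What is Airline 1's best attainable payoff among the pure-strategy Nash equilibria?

Both Hub A is a pure NE (Airline 1: 10 ≥ 4; Airline 2: 10 ≥ 9). Airline 1 gets 10.
Both Hub C is a pure NE (Airline 1: 6 ≥ 3; Airline 2: 13 ≥ 10). Airline 1 gets 6.
Every other cell has a profitable deviation for at least one player. Highest of {10, 6} is 10.

10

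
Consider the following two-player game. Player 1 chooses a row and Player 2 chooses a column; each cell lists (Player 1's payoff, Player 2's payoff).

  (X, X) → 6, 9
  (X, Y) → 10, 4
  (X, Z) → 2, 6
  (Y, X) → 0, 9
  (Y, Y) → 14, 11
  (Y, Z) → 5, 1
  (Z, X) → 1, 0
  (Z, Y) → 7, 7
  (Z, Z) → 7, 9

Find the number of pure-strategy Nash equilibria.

Both X: Player 1 gets 6 (best alternative 1); Player 2 gets 9 (best alternative 6). Neither deviates — NE.
Both Y: Player 1 gets 14 (best alternative 10); Player 2 gets 11 (best alternative 9). Neither deviates — NE.
Both Z: Player 1 gets 7 (best alternative 5); Player 2 gets 9 (best alternative 7). Neither deviates — NE.
(Z, Y) is not a NE: Player 1 would switch to Y (14 > 7).
No other cell survives both best-response checks, so there are 3 pure NE.

3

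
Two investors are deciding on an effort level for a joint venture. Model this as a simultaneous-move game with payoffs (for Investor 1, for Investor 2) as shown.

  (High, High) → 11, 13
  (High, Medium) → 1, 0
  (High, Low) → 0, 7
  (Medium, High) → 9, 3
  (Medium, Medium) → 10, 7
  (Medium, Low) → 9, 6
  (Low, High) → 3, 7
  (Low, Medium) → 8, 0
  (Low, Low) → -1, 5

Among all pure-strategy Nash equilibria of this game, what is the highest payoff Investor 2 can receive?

13

Both High is a pure NE (Investor 1: 11 ≥ 9; Investor 2: 13 ≥ 7). Investor 2 gets 13.
Both Medium is a pure NE (Investor 1: 10 ≥ 8; Investor 2: 7 ≥ 6). Investor 2 gets 7.
Every other cell has a profitable deviation for at least one player. Highest of {13, 7} is 13.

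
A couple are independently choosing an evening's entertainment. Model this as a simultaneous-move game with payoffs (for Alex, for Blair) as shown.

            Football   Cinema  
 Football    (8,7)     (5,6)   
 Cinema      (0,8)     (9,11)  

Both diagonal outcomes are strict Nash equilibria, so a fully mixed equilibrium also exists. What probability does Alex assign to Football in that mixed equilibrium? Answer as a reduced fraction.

3/4

Alex's mix p on Football must make Blair indifferent between Football and Cinema.
Blair's payoff from Football: 7p + 8(1−p). From Cinema: 6p + 11(1−p).
Set equal: 1p = 3(1−p) → p = 3/4.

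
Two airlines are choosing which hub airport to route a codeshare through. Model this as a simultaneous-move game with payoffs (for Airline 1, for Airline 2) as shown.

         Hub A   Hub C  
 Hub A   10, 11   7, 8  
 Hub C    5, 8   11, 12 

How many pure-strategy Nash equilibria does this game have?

Both Hub A: Airline 1 gets 10 (best alternative 5); Airline 2 gets 11 (best alternative 8). Neither deviates — NE.
Both Hub C: Airline 1 gets 11 (best alternative 7); Airline 2 gets 12 (best alternative 8). Neither deviates — NE.
(Hub A, Hub C) is not a NE: Airline 1 would switch to Hub C (11 > 7).
No other cell survives both best-response checks, so there are 2 pure NE.

2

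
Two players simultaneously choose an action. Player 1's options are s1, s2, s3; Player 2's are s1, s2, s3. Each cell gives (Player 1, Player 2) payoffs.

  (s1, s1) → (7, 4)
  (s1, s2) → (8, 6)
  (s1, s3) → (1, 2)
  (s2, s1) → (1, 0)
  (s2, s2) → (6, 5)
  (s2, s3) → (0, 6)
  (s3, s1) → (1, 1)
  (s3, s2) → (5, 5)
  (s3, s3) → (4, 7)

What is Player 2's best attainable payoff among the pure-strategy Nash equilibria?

7

(s1, s2) is a pure NE (Player 1: 8 ≥ 6; Player 2: 6 ≥ 4). Player 2 gets 6.
Both s3 is a pure NE (Player 1: 4 ≥ 1; Player 2: 7 ≥ 5). Player 2 gets 7.
Every other cell has a profitable deviation for at least one player. Highest of {6, 7} is 7.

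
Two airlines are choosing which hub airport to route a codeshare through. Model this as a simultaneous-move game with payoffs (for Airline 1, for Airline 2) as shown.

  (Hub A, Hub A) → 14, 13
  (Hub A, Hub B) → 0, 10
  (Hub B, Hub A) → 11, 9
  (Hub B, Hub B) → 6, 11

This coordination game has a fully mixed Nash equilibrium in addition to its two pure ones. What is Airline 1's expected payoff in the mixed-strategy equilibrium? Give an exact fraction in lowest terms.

28/3

Airline 2 mixes with probability q on Hub A, chosen so Airline 1 is indifferent: 14q + 0(1−q) = 11q + 6(1−q) gives q = 2/3.
Airline 1's expected payoff (from either row, since indifferent) is 14·2/3 + 0·1/3 = 28/3.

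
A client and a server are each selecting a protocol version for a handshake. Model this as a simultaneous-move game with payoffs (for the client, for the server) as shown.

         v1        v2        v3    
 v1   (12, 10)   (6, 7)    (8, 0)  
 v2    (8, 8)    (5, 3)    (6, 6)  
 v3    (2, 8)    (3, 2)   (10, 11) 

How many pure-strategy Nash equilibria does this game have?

Both v1: the client gets 12 (best alternative 8); the server gets 10 (best alternative 7). Neither deviates — NE.
Both v3: the client gets 10 (best alternative 8); the server gets 11 (best alternative 8). Neither deviates — NE.
Both v2 is not a NE: the client would switch to v1 (6 > 5).
No other cell survives both best-response checks, so there are 2 pure NE.

2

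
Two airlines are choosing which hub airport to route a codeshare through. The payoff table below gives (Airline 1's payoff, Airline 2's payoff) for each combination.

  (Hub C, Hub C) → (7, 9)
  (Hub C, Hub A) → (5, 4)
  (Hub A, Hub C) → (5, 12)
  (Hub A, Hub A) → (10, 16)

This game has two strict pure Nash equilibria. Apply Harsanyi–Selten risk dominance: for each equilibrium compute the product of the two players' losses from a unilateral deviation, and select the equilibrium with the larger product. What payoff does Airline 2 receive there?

At both Hub C: Airline 1 loses 7 − 5 = 2 by deviating; Airline 2 loses 9 − 4 = 5. Product = 2·5 = 10.
At both Hub A: Airline 1 loses 10 − 5 = 5 by deviating; Airline 2 loses 16 − 12 = 4. Product = 5·4 = 20.
20 > 10, so both Hub A is risk-dominant. Airline 2's payoff there is 16.

16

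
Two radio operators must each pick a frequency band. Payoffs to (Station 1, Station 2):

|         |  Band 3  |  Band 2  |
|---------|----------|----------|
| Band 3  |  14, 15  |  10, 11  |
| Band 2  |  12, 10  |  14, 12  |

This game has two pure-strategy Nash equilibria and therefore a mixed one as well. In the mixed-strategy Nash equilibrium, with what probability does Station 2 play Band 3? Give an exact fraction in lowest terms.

2/3

Station 2's mix q on Band 3 must make Station 1 indifferent between Band 3 and Band 2.
Station 1's payoff from Band 3: 14q + 10(1−q). From Band 2: 12q + 14(1−q).
Set equal: 2q = 4(1−q) → q = 4/6 = 2/3.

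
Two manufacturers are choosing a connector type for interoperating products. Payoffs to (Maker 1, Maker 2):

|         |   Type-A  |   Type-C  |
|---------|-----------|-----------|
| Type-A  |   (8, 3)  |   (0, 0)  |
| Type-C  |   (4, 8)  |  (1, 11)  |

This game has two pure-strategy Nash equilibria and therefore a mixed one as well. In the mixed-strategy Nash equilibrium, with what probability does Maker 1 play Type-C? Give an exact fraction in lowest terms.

1/2

Maker 1's mix p on Type-A must make Maker 2 indifferent between Type-A and Type-C.
Maker 2's payoff from Type-A: 3p + 8(1−p). From Type-C: 0p + 11(1−p).
Set equal: 3p = 3(1−p) → p = 3/6 = 1/2.
Probability on Type-C is 1 − 1/2 = 1/2.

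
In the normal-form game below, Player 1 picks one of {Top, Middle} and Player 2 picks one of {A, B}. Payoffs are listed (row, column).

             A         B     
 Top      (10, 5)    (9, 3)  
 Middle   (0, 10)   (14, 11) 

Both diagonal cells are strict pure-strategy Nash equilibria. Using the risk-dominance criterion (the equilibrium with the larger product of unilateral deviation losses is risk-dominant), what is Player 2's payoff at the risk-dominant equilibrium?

5

At (Top, A): Player 1 loses 10 − 0 = 10 by deviating; Player 2 loses 5 − 3 = 2. Product = 10·2 = 20.
At (Middle, B): Player 1 loses 14 − 9 = 5 by deviating; Player 2 loses 11 − 10 = 1. Product = 5·1 = 5.
20 > 5, so (Top, A) is risk-dominant. Player 2's payoff there is 5.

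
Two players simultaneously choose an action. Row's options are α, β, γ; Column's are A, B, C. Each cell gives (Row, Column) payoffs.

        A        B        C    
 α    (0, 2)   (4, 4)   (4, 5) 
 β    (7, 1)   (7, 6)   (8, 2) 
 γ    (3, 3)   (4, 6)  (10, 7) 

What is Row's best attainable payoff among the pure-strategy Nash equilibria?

10

(β, B) is a pure NE (Row: 7 ≥ 4; Column: 6 ≥ 2). Row gets 7.
(γ, C) is a pure NE (Row: 10 ≥ 8; Column: 7 ≥ 6). Row gets 10.
Every other cell has a profitable deviation for at least one player. Highest of {7, 10} is 10.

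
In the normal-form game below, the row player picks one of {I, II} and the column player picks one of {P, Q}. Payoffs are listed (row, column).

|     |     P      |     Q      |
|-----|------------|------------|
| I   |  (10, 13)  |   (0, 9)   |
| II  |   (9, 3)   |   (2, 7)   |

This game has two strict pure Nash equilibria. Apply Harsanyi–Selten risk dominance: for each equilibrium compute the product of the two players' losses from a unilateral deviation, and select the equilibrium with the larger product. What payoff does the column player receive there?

At (I, P): the row player loses 10 − 9 = 1 by deviating; the column player loses 13 − 9 = 4. Product = 1·4 = 4.
At (II, Q): the row player loses 2 − 0 = 2 by deviating; the column player loses 7 − 3 = 4. Product = 2·4 = 8.
8 > 4, so (II, Q) is risk-dominant. The column player's payoff there is 7.

7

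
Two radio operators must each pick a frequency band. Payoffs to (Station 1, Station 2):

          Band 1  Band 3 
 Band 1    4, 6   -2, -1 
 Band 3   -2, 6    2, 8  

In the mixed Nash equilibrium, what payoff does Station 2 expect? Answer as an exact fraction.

6

Station 1 mixes with probability p on Band 1, chosen so Station 2 is indifferent: 6p + 6(1−p) = (-1)p + 8(1−p) gives p = 2/9.
Station 2's expected payoff is 6·2/9 + 6·7/9 = 6.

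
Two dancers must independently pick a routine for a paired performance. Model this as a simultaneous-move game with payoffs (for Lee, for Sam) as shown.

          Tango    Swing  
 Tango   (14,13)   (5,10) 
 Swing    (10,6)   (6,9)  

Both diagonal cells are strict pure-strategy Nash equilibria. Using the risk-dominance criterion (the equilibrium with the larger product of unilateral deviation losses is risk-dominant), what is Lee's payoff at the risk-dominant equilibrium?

14

At both Tango: Lee loses 14 − 10 = 4 by deviating; Sam loses 13 − 10 = 3. Product = 4·3 = 12.
At both Swing: Lee loses 6 − 5 = 1 by deviating; Sam loses 9 − 6 = 3. Product = 1·3 = 3.
12 > 3, so both Tango is risk-dominant. Lee's payoff there is 14.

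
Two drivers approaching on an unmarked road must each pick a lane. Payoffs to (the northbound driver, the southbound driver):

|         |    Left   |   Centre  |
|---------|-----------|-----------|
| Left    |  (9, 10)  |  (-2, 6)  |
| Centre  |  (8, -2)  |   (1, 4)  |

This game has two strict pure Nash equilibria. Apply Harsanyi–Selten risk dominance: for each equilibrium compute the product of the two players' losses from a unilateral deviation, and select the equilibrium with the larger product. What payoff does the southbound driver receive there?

4

At both Left: the northbound driver loses 9 − 8 = 1 by deviating; the southbound driver loses 10 − 6 = 4. Product = 1·4 = 4.
At both Centre: the northbound driver loses 1 − (-2) = 3 by deviating; the southbound driver loses 4 − (-2) = 6. Product = 3·6 = 18.
18 > 4, so both Centre is risk-dominant. The southbound driver's payoff there is 4.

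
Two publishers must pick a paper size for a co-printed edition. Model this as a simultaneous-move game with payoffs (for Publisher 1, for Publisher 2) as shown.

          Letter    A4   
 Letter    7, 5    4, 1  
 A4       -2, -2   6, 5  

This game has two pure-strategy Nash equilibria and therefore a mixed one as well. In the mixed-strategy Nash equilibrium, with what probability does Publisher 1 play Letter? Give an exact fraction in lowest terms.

Publisher 1's mix p on Letter must make Publisher 2 indifferent between Letter and A4.
Publisher 2's payoff from Letter: 5p + (-2)(1−p). From A4: 1p + 5(1−p).
Set equal: 4p = 7(1−p) → p = 7/11.

7/11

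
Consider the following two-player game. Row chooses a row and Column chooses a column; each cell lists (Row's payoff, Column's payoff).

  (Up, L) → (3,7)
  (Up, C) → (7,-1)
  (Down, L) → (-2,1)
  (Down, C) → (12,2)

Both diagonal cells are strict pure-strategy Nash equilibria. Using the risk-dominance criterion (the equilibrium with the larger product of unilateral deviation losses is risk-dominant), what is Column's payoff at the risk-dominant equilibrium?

7

At (Up, L): Row loses 3 − (-2) = 5 by deviating; Column loses 7 − (-1) = 8. Product = 5·8 = 40.
At (Down, C): Row loses 12 − 7 = 5 by deviating; Column loses 2 − 1 = 1. Product = 5·1 = 5.
40 > 5, so (Up, L) is risk-dominant. Column's payoff there is 7.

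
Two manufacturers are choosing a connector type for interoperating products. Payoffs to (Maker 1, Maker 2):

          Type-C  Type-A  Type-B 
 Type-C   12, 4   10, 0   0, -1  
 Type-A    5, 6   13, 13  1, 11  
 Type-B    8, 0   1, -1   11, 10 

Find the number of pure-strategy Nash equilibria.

Both Type-C: Maker 1 gets 12 (best alternative 8); Maker 2 gets 4 (best alternative 0). Neither deviates — NE.
Both Type-A: Maker 1 gets 13 (best alternative 10); Maker 2 gets 13 (best alternative 11). Neither deviates — NE.
Both Type-B: Maker 1 gets 11 (best alternative 1); Maker 2 gets 10 (best alternative 0). Neither deviates — NE.
(Type-B, Type-A) is not a NE: Maker 1 would switch to Type-A (13 > 1).
No other cell survives both best-response checks, so there are 3 pure NE.

3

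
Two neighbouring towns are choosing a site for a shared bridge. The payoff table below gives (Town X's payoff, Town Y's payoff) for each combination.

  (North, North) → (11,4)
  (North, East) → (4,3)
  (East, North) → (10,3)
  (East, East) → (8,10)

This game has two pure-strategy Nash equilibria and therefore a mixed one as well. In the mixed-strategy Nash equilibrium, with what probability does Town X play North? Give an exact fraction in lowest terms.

Town X's mix p on North must make Town Y indifferent between North and East.
Town Y's payoff from North: 4p + 3(1−p). From East: 3p + 10(1−p).
Set equal: 1p = 7(1−p) → p = 7/8.

7/8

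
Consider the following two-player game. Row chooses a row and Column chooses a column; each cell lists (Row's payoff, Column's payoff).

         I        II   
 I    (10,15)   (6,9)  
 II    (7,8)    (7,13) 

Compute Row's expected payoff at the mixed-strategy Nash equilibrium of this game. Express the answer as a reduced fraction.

7

Column mixes with probability q on I, chosen so Row is indifferent: 10q + 6(1−q) = 7q + 7(1−q) gives q = 1/4.
Row's expected payoff (from either row, since indifferent) is 10·1/4 + 6·3/4 = 7.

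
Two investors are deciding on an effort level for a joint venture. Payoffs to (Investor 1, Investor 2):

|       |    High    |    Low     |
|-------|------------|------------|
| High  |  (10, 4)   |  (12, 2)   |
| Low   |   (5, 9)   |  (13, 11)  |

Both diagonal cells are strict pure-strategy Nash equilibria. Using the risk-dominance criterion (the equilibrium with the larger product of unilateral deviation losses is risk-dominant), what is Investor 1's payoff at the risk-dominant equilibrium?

10

At both High: Investor 1 loses 10 − 5 = 5 by deviating; Investor 2 loses 4 − 2 = 2. Product = 5·2 = 10.
At both Low: Investor 1 loses 13 − 12 = 1 by deviating; Investor 2 loses 11 − 9 = 2. Product = 1·2 = 2.
10 > 2, so both High is risk-dominant. Investor 1's payoff there is 10.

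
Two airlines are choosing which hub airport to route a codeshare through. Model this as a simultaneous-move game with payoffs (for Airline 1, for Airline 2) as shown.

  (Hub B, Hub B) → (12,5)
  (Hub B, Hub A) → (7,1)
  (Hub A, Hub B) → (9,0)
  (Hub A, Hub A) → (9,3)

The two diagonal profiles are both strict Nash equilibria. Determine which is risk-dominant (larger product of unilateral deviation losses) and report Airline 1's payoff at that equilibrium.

12

At both Hub B: Airline 1 loses 12 − 9 = 3 by deviating; Airline 2 loses 5 − 1 = 4. Product = 3·4 = 12.
At both Hub A: Airline 1 loses 9 − 7 = 2 by deviating; Airline 2 loses 3 − 0 = 3. Product = 2·3 = 6.
12 > 6, so both Hub B is risk-dominant. Airline 1's payoff there is 12.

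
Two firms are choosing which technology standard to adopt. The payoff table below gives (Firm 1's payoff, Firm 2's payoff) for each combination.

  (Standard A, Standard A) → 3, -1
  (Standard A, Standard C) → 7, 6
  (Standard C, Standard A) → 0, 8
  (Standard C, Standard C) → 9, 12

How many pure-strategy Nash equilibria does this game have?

Both Standard C: Firm 1 gets 9 (best alternative 7); Firm 2 gets 12 (best alternative 8). Neither deviates — NE.
Both Standard A is not a NE: Firm 2 would switch to Standard C (6 > -1).
No other cell survives both best-response checks, so there is 1 pure NE.

1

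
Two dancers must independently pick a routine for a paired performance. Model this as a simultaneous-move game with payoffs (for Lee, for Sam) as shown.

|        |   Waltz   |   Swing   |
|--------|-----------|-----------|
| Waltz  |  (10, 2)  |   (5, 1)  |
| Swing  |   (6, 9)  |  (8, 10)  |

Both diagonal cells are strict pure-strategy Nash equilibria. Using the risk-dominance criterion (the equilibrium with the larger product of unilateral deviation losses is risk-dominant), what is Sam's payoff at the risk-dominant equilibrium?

At both Waltz: Lee loses 10 − 6 = 4 by deviating; Sam loses 2 − 1 = 1. Product = 4·1 = 4.
At both Swing: Lee loses 8 − 5 = 3 by deviating; Sam loses 10 − 9 = 1. Product = 3·1 = 3.
4 > 3, so both Waltz is risk-dominant. Sam's payoff there is 2.

2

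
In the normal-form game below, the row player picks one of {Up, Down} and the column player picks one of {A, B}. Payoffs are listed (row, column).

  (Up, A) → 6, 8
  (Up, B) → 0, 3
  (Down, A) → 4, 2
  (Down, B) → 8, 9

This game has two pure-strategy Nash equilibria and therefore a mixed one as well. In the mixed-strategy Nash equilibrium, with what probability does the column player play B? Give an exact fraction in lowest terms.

1/5

The column player's mix q on A must make the row player indifferent between Up and Down.
The row player's payoff from Up: 6q + 0(1−q). From Down: 4q + 8(1−q).
Set equal: 2q = 8(1−q) → q = 8/10 = 4/5.
Probability on B is 1 − 4/5 = 1/5.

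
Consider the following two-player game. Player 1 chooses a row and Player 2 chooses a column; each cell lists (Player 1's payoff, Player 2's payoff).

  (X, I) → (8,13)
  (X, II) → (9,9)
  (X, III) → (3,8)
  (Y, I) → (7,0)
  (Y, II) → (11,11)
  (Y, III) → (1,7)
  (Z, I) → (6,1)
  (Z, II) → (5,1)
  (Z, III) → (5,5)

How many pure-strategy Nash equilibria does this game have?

3

(X, I): Player 1 gets 8 (best alternative 7); Player 2 gets 13 (best alternative 9). Neither deviates — NE.
(Y, II): Player 1 gets 11 (best alternative 9); Player 2 gets 11 (best alternative 7). Neither deviates — NE.
(Z, III): Player 1 gets 5 (best alternative 3); Player 2 gets 5 (best alternative 1). Neither deviates — NE.
(X, III) is not a NE: Player 1 would switch to Z (5 > 3).
No other cell survives both best-response checks, so there are 3 pure NE.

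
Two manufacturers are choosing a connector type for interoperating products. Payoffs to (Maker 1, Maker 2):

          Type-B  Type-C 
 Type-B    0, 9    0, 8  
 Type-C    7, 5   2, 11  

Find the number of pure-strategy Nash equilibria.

1

Both Type-C: Maker 1 gets 2 (best alternative 0); Maker 2 gets 11 (best alternative 5). Neither deviates — NE.
Both Type-B is not a NE: Maker 1 would switch to Type-C (7 > 0).
No other cell survives both best-response checks, so there is 1 pure NE.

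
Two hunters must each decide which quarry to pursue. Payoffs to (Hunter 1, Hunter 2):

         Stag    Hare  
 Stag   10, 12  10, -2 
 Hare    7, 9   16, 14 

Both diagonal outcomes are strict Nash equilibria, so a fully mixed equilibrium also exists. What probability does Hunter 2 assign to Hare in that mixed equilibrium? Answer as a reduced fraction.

Hunter 2's mix q on Stag must make Hunter 1 indifferent between Stag and Hare.
Hunter 1's payoff from Stag: 10q + 10(1−q). From Hare: 7q + 16(1−q).
Set equal: 3q = 6(1−q) → q = 6/9 = 2/3.
Probability on Hare is 1 − 2/3 = 1/3.

1/3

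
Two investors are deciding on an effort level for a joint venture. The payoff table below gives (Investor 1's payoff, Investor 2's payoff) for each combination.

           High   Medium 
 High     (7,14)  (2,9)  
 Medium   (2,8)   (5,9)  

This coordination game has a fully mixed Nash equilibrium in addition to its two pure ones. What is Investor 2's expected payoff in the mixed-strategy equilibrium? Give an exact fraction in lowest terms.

Investor 1 mixes with probability p on High, chosen so Investor 2 is indifferent: 14p + 8(1−p) = 9p + 9(1−p) gives p = 1/6.
Investor 2's expected payoff is 14·1/6 + 8·5/6 = 9.

9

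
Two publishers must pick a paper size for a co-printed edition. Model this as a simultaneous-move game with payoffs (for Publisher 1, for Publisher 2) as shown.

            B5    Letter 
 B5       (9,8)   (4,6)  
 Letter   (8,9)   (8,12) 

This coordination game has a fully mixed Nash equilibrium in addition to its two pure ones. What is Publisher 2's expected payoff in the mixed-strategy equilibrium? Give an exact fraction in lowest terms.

42/5

Publisher 1 mixes with probability p on B5, chosen so Publisher 2 is indifferent: 8p + 9(1−p) = 6p + 12(1−p) gives p = 3/5.
Publisher 2's expected payoff is 8·3/5 + 9·2/5 = 42/5.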